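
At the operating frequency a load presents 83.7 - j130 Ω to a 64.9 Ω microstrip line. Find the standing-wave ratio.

VSWR ≈ 4.98

Γ = (Z_L − Z_0)/(Z_L + Z_0) = (18.8 − j130)/(148.6 − j130)
|Γ| = 131/197 = 0.665
VSWR = (1 + |Γ|)/(1 − |Γ|) = 1.67/0.335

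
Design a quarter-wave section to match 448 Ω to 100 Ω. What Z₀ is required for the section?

Z_qwt ≈ 212 Ω

Z_qwt = √(Z_0·R_L) = √(100 × 448) = √44800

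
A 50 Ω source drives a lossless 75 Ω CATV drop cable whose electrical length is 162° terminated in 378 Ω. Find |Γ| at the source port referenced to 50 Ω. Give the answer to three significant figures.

tan(βl) = -0.325
Z_in = Z_0·(Z_L + jZ_0·tanβl)/(Z_0 + jZ_L·tanβl) = 114 + j162 Ω
Γ_s = (Z_in − Z_s)/(Z_in + Z_s) = (63.5 + j162)/(164 + j162), |Γ_s| = 0.755

|Γ| ≈ 0.755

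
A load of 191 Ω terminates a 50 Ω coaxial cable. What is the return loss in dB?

RL ≈ 4.66 dB

Γ = (191 − 50)/(191 + 50) = 0.585
RL = −20·log₁₀|Γ| = −20·log₁₀(0.585)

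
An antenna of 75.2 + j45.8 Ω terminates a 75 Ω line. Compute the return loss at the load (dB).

RL ≈ 10.7 dB

Γ = (0.2 + j45.8)/(150.2 + j45.8), |Γ| = 0.292
RL = −20·log₁₀|Γ| = −20·log₁₀(0.292)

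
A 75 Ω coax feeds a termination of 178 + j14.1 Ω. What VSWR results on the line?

Γ = (Z_L − Z_0)/(Z_L + Z_0) = (103 + j14.1)/(253 + j14.1)
|Γ| = 104/253 = 0.41
VSWR = (1 + |Γ|)/(1 − |Γ|) = 1.41/0.59

VSWR ≈ 2.39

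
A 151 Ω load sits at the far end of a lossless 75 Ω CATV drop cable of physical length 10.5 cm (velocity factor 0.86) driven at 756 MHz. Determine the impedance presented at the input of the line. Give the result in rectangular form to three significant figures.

Z_in ≈ 41.1 + j20.7 Ω

λ = v/f = 0.86·c / 756 MHz = 0.341 m
βl = 2π·l/λ = 2π × 0.308 = 111°
tan(βl) = tan(111°) = -2.64
Z_in = Z_0·(Z_L + jZ_0·tanβl)/(Z_0 + jZ_L·tanβl)
     = 75·(151 − j198)/(75 − j398)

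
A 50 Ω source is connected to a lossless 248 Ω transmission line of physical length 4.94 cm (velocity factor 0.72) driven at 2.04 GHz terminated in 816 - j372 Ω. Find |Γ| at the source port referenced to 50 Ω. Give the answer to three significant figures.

|Γ| ≈ 0.904

λ = v/f = 0.72·c / 2.04 GHz = 0.106 m
βl = 2π·l/λ = 2π × 0.467 = 168°
tan(βl) = -0.213
Z_in = Z_0·(Z_L + jZ_0·tanβl)/(Z_0 + jZ_L·tanβl) = 893 + j297 Ω
Γ_s = (Z_in − Z_s)/(Z_in + Z_s) = (843 + j297)/(943 + j297), |Γ_s| = 0.904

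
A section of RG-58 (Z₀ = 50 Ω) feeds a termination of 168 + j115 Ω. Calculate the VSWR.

VSWR ≈ 5.03

Γ = (Z_L − Z_0)/(Z_L + Z_0) = (118 + j115)/(218 + j115)
|Γ| = 165/246 = 0.669
VSWR = (1 + |Γ|)/(1 − |Γ|) = 1.67/0.331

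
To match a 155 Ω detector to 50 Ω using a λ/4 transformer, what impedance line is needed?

Z_qwt = √(Z_0·R_L) = √(50 × 155) = √7750

Z_qwt ≈ 88 Ω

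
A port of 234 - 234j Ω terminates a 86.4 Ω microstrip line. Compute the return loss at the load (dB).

Γ = (147.6 − j234)/(320.4 − j234), |Γ| = 0.697
RL = −20·log₁₀|Γ| = −20·log₁₀(0.697)

RL ≈ 3.13 dB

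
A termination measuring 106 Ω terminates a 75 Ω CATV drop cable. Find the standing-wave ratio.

VSWR ≈ 1.41

Γ = (106 − 75)/(106 + 75) = 0.171
VSWR = (1 + 0.171)/(1 − 0.171)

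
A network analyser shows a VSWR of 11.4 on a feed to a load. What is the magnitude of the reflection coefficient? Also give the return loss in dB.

|Γ| = (S − 1)/(S + 1) = (11.4 − 1)/(11.4 + 1) = 10.4/12.4
RL = −20·log₁₀|Γ| = −20·log₁₀(0.839)

|Γ| ≈ 0.839; return loss ≈ 1.53 dB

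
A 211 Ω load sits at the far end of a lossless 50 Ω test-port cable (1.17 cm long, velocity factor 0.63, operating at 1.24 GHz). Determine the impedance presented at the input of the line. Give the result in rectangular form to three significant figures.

Z_in ≈ 45.7 − j74.8 Ω

λ = v/f = 0.63·c / 1.24 GHz = 0.152 m
βl = 2π·l/λ = 2π × 0.0768 = 27.6°
tan(βl) = tan(27.6°) = 0.524
Z_in = Z_0·(Z_L + jZ_0·tanβl)/(Z_0 + jZ_L·tanβl)
     = 50·(211 + j26.2)/(50 + j110)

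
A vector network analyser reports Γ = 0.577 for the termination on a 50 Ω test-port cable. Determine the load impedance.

Z_L ≈ 186 Ω

Z_L = Z_0·(1 + Γ)/(1 − Γ) = 50·(1.58)/(0.423)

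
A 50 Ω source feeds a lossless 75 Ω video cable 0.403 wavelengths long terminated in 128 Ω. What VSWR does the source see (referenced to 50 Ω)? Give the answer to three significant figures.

βl = 2π × 0.403 = 145°
tan(βl) = -0.698
Z_in = Z_0·(Z_L + jZ_0·tanβl)/(Z_0 + jZ_L·tanβl) = 78.7 + j41.4 Ω
Γ_s = (Z_in − Z_s)/(Z_in + Z_s) = (28.7 + j41.4)/(129 + j41.4), |Γ_s| = 0.373
VSWR = (1 + |Γ_s|)/(1 − |Γ_s|)

VSWR ≈ 2.19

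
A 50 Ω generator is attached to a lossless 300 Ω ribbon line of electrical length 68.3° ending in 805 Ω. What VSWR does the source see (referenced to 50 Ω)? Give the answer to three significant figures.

VSWR ≈ 4.29

tan(βl) = 2.51
Z_in = Z_0·(Z_L + jZ_0·tanβl)/(Z_0 + jZ_L·tanβl) = 127 − j101 Ω
Γ_s = (Z_in − Z_s)/(Z_in + Z_s) = (76.7 − j101)/(177 − j101), |Γ_s| = 0.622
VSWR = (1 + |Γ_s|)/(1 − |Γ_s|)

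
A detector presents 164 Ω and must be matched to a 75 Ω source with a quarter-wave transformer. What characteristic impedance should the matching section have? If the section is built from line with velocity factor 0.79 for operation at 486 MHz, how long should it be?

Z_qwt = √(Z_0·R_L) = √(75 × 164) = √12300
λ = 0.79·c/f = 0.488 m, so l = λ/4 = 0.122 m

Z_qwt ≈ 111 Ω; length ≈ 12.2 cm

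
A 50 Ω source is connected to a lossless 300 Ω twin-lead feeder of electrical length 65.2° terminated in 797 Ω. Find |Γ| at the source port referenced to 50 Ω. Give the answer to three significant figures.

tan(βl) = 2.16
Z_in = Z_0·(Z_L + jZ_0·tanβl)/(Z_0 + jZ_L·tanβl) = 133 − j115 Ω
Γ_s = (Z_in − Z_s)/(Z_in + Z_s) = (83 − j115)/(183 − j115), |Γ_s| = 0.657

|Γ| ≈ 0.657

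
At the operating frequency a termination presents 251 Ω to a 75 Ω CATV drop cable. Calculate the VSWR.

VSWR ≈ 3.35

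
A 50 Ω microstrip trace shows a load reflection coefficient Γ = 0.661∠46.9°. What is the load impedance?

Z_L ≈ 52.8 + j90.4 Ω

Z_L = Z_0·(1 + Γ)/(1 − Γ) = 50·(1.45 + j0.483)/(0.548 − j0.483)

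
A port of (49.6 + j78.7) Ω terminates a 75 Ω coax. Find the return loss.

Γ = (-25.4 + j78.7)/(124.6 + j78.7), |Γ| = 0.561
RL = −20·log₁₀|Γ| = −20·log₁₀(0.561)

RL ≈ 5.02 dB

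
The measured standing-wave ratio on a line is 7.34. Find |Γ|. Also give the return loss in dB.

|Γ| = (S − 1)/(S + 1) = (7.34 − 1)/(7.34 + 1) = 6.34/8.34
RL = −20·log₁₀|Γ| = −20·log₁₀(0.76)

|Γ| ≈ 0.76; return loss ≈ 2.38 dB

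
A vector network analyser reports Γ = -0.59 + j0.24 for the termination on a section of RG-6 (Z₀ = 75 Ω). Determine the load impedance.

Z_L ≈ 17.2 + j13.9 Ω

Z_L = Z_0·(1 + Γ)/(1 − Γ) = 75·(0.41 + j0.24)/(1.59 − j0.24)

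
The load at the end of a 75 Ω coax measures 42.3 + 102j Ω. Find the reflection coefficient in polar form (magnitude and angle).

Γ ≈ 0.689 ∠ 66.8°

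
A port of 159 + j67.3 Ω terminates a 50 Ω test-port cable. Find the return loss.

RL ≈ 4.68 dB

Γ = (109 + j67.3)/(209 + j67.3), |Γ| = 0.583
RL = −20·log₁₀|Γ| = −20·log₁₀(0.583)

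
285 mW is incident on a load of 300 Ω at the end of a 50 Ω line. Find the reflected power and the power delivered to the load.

P_reflected ≈ 145 mW; P_delivered ≈ 140 mW

Γ = (300 − 50)/(300 + 50) = 0.714
|Γ|² = 0.51
P_refl = |Γ|²·P_inc = 145 mW, P_del = (1 − |Γ|²)·P_inc = 140 mW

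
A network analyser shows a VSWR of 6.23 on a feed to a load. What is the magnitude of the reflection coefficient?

|Γ| = (S − 1)/(S + 1) = (6.23 − 1)/(6.23 + 1) = 5.23/7.23

|Γ| ≈ 0.723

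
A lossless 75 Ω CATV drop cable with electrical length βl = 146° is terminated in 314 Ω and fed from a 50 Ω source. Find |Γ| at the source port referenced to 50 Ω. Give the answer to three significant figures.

|Γ| ≈ 0.678

tan(βl) = -0.675
Z_in = Z_0·(Z_L + jZ_0·tanβl)/(Z_0 + jZ_L·tanβl) = 50.9 + j93.2 Ω
Γ_s = (Z_in − Z_s)/(Z_in + Z_s) = (0.905 + j93.2)/(101 + j93.2), |Γ_s| = 0.678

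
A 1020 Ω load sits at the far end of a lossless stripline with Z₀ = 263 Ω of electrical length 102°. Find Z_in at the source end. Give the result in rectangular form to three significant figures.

tan(βl) = tan(102°) = -4.7
Z_in = Z_0·(Z_L + jZ_0·tanβl)/(Z_0 + jZ_L·tanβl)
     = 263·(1020 − j1240)/(263 − j4800)

Z_in ≈ 70.7 + j52 Ω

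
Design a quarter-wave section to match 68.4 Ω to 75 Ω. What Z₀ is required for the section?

Z_qwt ≈ 71.6 Ω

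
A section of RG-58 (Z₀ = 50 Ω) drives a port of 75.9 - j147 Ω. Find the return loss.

RL ≈ 2.26 dB

Γ = (25.9 − j147)/(125.9 − j147), |Γ| = 0.771
RL = −20·log₁₀|Γ| = −20·log₁₀(0.771)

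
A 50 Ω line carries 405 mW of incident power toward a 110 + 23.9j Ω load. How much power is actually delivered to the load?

|Γ| = |(60 + j23.9)/(160 + j23.9)| = 0.399
|Γ|² = 0.159
P_refl = |Γ|²·P_inc = 64.5 mW, P_del = (1 − |Γ|²)·P_inc = 340 mW

P_delivered ≈ 340 mW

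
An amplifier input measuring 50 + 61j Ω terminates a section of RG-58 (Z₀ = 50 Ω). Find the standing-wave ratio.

VSWR ≈ 3.17

Γ = (Z_L − Z_0)/(Z_L + Z_0) = (0 + j61)/(100 + j61)
|Γ| = 61/117 = 0.521
VSWR = (1 + |Γ|)/(1 − |Γ|) = 1.52/0.479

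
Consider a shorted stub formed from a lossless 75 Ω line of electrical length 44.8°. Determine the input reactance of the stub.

X_in ≈ 74.5 Ω (inductive)

tan(βl) = 0.993
For a shorted stub, Z_in = jZ_0·tan(βl)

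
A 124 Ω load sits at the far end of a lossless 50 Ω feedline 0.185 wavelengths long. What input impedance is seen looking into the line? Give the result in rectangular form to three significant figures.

Z_in ≈ 23.2 − j17.6 Ω

βl = 2π × 0.185 = 66.6°
tan(βl) = tan(66.6°) = 2.31
Z_in = Z_0·(Z_L + jZ_0·tanβl)/(Z_0 + jZ_L·tanβl)
     = 50·(124 + j116)/(50 + j287)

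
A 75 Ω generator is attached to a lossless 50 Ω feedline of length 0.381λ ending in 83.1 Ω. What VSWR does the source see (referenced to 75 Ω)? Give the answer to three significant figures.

VSWR ≈ 1.89

βl = 2π × 0.381 = 137°
tan(βl) = -0.927
Z_in = Z_0·(Z_L + jZ_0·tanβl)/(Z_0 + jZ_L·tanβl) = 45.8 + j24.2 Ω
Γ_s = (Z_in − Z_s)/(Z_in + Z_s) = (-29.2 + j24.2)/(121 + j24.2), |Γ_s| = 0.308
VSWR = (1 + |Γ_s|)/(1 − |Γ_s|)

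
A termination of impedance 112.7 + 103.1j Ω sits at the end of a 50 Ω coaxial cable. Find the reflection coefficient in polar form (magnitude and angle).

Γ ≈ 0.626 ∠ 26.3°

Γ = (Z_L − Z_0)/(Z_L + Z_0) = (62.7 + j103.1)/(162.7 + j103.1)
|Γ| = 121/193 = 0.626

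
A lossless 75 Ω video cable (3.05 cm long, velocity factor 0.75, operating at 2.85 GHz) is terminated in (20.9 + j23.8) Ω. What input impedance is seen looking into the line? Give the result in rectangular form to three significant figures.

Z_in ≈ 21.7 − j28.2 Ω

λ = v/f = 0.75·c / 2.85 GHz = 0.0789 m
βl = 2π·l/λ = 2π × 0.386 = 139°
tan(βl) = tan(139°) = -0.867
Z_in = Z_0·(Z_L + jZ_0·tanβl)/(Z_0 + jZ_L·tanβl)
     = 75·(20.9 − j41.2)/(95.6 − j18.1)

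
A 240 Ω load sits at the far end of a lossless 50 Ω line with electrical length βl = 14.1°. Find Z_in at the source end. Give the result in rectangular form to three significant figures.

tan(βl) = tan(14.1°) = 0.251
Z_in = Z_0·(Z_L + jZ_0·tanβl)/(Z_0 + jZ_L·tanβl)
     = 50·(240 + j12.6)/(50 + j60.3)

Z_in ≈ 104 − j113 Ω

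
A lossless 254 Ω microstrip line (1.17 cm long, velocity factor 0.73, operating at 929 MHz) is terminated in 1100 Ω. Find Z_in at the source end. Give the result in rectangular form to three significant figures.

λ = v/f = 0.73·c / 929 MHz = 0.236 m
βl = 2π·l/λ = 2π × 0.0496 = 17.9°
tan(βl) = tan(17.9°) = 0.322
Z_in = Z_0·(Z_L + jZ_0·tanβl)/(Z_0 + jZ_L·tanβl)
     = 254·(1100 + j81.9)/(254 + j355)

Z_in ≈ 412 − j493 Ω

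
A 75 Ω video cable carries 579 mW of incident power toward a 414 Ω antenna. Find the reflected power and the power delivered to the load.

Γ = (414 − 75)/(414 + 75) = 0.693
|Γ|² = 0.481
P_refl = |Γ|²·P_inc = 278 mW, P_del = (1 − |Γ|²)·P_inc = 301 mW

P_reflected ≈ 278 mW; P_delivered ≈ 301 mW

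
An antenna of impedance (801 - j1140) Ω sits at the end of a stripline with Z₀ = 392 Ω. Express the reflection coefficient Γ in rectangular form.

Γ ≈ 0.656 − j0.328

Γ = (Z_L − Z_0)/(Z_L + Z_0) = (409 − j1140)/(1193 − j1140)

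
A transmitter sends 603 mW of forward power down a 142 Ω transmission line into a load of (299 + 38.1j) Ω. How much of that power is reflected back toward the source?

|Γ| = |(157 + j38.1)/(441 + j38.1)| = 0.365
|Γ|² = 0.133
P_refl = |Γ|²·P_inc = 80.3 mW, P_del = (1 − |Γ|²)·P_inc = 523 mW

P_reflected ≈ 80.3 mW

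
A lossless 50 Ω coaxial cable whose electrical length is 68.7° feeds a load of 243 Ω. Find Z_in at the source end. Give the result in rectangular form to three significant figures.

tan(βl) = tan(68.7°) = 2.56
Z_in = Z_0·(Z_L + jZ_0·tanβl)/(Z_0 + jZ_L·tanβl)
     = 50·(243 + j128)/(50 + j623)

Z_in ≈ 11.8 − j18.5 Ω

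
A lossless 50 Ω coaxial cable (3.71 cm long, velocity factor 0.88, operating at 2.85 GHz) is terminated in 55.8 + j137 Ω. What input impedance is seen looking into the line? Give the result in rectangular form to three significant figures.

λ = v/f = 0.88·c / 2.85 GHz = 0.0926 m
βl = 2π·l/λ = 2π × 0.401 = 144°
tan(βl) = tan(144°) = -0.722
Z_in = Z_0·(Z_L + jZ_0·tanβl)/(Z_0 + jZ_L·tanβl)
     = 50·(55.8 + j101)/(149 − j40.3)

Z_in ≈ 8.92 + j36.3 Ω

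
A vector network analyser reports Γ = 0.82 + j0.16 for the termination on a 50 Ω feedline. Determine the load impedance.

Z_L ≈ 260 + j276 Ω

Z_L = Z_0·(1 + Γ)/(1 − Γ) = 50·(1.82 + j0.16)/(0.18 − j0.16)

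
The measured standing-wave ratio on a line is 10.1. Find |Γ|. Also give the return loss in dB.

|Γ| ≈ 0.82; return loss ≈ 1.73 dB

|Γ| = (S − 1)/(S + 1) = (10.1 − 1)/(10.1 + 1) = 9.1/11.1
RL = −20·log₁₀|Γ| = −20·log₁₀(0.82)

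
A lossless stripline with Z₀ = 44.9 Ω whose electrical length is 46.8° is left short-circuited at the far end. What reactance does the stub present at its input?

tan(βl) = 1.06
For a short-circuited stub, Z_in = jZ_0·tan(βl)

X_in ≈ 47.8 Ω (inductive)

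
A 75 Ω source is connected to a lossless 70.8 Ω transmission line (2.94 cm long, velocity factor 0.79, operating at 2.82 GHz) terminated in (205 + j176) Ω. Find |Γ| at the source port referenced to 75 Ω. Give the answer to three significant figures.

|Γ| ≈ 0.686

λ = v/f = 0.79·c / 2.82 GHz = 0.084 m
βl = 2π·l/λ = 2π × 0.35 = 126°
tan(βl) = -1.38
Z_in = Z_0·(Z_L + jZ_0·tanβl)/(Z_0 + jZ_L·tanβl) = 16.7 + j32.8 Ω
Γ_s = (Z_in − Z_s)/(Z_in + Z_s) = (-58.3 + j32.8)/(91.7 + j32.8), |Γ_s| = 0.686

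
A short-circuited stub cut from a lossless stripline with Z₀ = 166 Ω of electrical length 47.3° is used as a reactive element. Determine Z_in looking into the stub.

tan(βl) = 1.08
For a short-circuited stub, Z_in = jZ_0·tan(βl)

Z_in ≈ +j180 Ω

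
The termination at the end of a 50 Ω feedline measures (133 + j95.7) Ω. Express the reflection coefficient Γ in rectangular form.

Γ = (Z_L − Z_0)/(Z_L + Z_0) = (83 + j95.7)/(183 + j95.7)

Γ ≈ 0.571 + j0.224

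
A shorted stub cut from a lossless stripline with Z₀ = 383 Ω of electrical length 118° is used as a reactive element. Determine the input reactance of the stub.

X_in ≈ -720 Ω (capacitive)

tan(βl) = -1.88
For a shorted stub, Z_in = jZ_0·tan(βl)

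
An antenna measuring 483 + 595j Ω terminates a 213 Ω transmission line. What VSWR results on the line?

Γ = (Z_L − Z_0)/(Z_L + Z_0) = (270 + j595)/(696 + j595)
|Γ| = 653/916 = 0.714
VSWR = (1 + |Γ|)/(1 − |Γ|) = 1.71/0.286

VSWR ≈ 5.98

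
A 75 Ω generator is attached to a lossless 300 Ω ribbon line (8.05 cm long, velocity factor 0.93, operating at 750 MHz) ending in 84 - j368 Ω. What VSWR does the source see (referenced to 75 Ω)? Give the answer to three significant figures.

λ = v/f = 0.93·c / 750 MHz = 0.372 m
βl = 2π·l/λ = 2π × 0.216 = 77.9°
tan(βl) = 4.67
Z_in = Z_0·(Z_L + jZ_0·tanβl)/(Z_0 + jZ_L·tanβl) = 40.8 + j146 Ω
Γ_s = (Z_in − Z_s)/(Z_in + Z_s) = (-34.2 + j146)/(116 + j146), |Γ_s| = 0.804
VSWR = (1 + |Γ_s|)/(1 − |Γ_s|)

VSWR ≈ 9.2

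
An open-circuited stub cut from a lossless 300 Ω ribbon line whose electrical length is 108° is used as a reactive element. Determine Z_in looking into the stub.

Z_in ≈ +j97.5 Ω

tan(βl) = -3.08
For an open-circuited stub, Z_in = −jZ_0·cot(βl) = −jZ_0/tan(βl)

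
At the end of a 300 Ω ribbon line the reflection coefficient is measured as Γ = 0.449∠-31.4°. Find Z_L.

Z_L ≈ 550 − j323 Ω

Z_L = Z_0·(1 + Γ)/(1 − Γ) = 300·(1.38 − j0.234)/(0.617 + j0.234)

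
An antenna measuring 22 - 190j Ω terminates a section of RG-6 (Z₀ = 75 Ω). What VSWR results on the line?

VSWR ≈ 25.5

Γ = (Z_L − Z_0)/(Z_L + Z_0) = (-53 − j190)/(97 − j190)
|Γ| = 197/213 = 0.925
VSWR = (1 + |Γ|)/(1 − |Γ|) = 1.92/0.0754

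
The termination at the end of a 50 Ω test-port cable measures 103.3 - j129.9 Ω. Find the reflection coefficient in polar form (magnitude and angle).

Γ = (Z_L − Z_0)/(Z_L + Z_0) = (53.3 − j129.9)/(153.3 − j129.9)
|Γ| = 140/201 = 0.699

Γ ≈ 0.699 ∠ -27.4°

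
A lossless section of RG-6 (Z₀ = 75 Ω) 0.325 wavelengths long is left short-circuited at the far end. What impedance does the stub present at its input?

Z_in ≈ −j147 Ω

βl = 2π × 0.325 = 117°
tan(βl) = -1.96
For a short-circuited stub, Z_in = jZ_0·tan(βl)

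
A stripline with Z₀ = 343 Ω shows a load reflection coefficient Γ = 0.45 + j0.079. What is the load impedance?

Z_L = Z_0·(1 + Γ)/(1 − Γ) = 343·(1.45 + j0.079)/(0.55 − j0.079)

Z_L ≈ 879 + j176 Ω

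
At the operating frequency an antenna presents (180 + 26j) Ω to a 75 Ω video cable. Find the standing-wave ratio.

Γ = (Z_L − Z_0)/(Z_L + Z_0) = (105 + j26)/(255 + j26)
|Γ| = 108/256 = 0.422
VSWR = (1 + |Γ|)/(1 − |Γ|) = 1.42/0.578

VSWR ≈ 2.46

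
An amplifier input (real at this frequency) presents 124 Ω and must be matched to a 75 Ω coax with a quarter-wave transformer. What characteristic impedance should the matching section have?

Z_qwt = √(Z_0·R_L) = √(75 × 124) = √9300

Z_qwt ≈ 96.4 Ω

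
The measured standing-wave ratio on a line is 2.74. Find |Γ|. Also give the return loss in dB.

|Γ| = (S − 1)/(S + 1) = (2.74 − 1)/(2.74 + 1) = 1.74/3.74
RL = −20·log₁₀|Γ| = −20·log₁₀(0.465)

|Γ| ≈ 0.465; return loss ≈ 6.65 dB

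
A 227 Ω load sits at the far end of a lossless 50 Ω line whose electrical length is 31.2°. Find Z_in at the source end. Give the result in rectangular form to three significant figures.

tan(βl) = tan(31.2°) = 0.606
Z_in = Z_0·(Z_L + jZ_0·tanβl)/(Z_0 + jZ_L·tanβl)
     = 50·(227 + j30.3)/(50 + j137)

Z_in ≈ 36.2 − j69.4 Ω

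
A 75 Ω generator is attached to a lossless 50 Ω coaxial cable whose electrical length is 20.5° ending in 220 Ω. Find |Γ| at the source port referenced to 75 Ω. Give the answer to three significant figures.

tan(βl) = 0.374
Z_in = Z_0·(Z_L + jZ_0·tanβl)/(Z_0 + jZ_L·tanβl) = 67.7 − j92.6 Ω
Γ_s = (Z_in − Z_s)/(Z_in + Z_s) = (-7.34 − j92.6)/(143 − j92.6), |Γ_s| = 0.546

|Γ| ≈ 0.546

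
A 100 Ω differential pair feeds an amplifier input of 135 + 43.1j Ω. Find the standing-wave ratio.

Γ = (Z_L − Z_0)/(Z_L + Z_0) = (35 + j43.1)/(235 + j43.1)
|Γ| = 55.5/239 = 0.232
VSWR = (1 + |Γ|)/(1 − |Γ|) = 1.23/0.768

VSWR ≈ 1.61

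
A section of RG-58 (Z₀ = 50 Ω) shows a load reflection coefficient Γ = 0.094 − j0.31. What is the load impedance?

Z_L = Z_0·(1 + Γ)/(1 − Γ) = 50·(1.09 − j0.31)/(0.906 + j0.31)

Z_L ≈ 48.8 − j33.8 Ω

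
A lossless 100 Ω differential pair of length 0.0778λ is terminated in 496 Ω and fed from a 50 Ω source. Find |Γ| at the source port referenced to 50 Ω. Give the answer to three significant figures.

βl = 2π × 0.0778 = 28°
tan(βl) = 0.532
Z_in = Z_0·(Z_L + jZ_0·tanβl)/(Z_0 + jZ_L·tanβl) = 79.9 − j158 Ω
Γ_s = (Z_in − Z_s)/(Z_in + Z_s) = (29.9 − j158)/(130 − j158), |Γ_s| = 0.786

|Γ| ≈ 0.786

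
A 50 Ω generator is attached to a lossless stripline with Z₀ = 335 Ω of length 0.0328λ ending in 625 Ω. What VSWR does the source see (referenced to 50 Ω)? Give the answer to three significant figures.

VSWR ≈ 12.1

βl = 2π × 0.0328 = 11.8°
tan(βl) = 0.209
Z_in = Z_0·(Z_L + jZ_0·tanβl)/(Z_0 + jZ_L·tanβl) = 566 − j151 Ω
Γ_s = (Z_in − Z_s)/(Z_in + Z_s) = (516 − j151)/(616 − j151), |Γ_s| = 0.848
VSWR = (1 + |Γ_s|)/(1 − |Γ_s|)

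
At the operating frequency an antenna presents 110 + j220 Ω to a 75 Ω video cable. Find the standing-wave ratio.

Γ = (Z_L − Z_0)/(Z_L + Z_0) = (35 + j220)/(185 + j220)
|Γ| = 223/287 = 0.775
VSWR = (1 + |Γ|)/(1 − |Γ|) = 1.77/0.225

VSWR ≈ 7.89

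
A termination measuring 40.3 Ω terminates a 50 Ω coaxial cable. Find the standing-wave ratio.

VSWR ≈ 1.24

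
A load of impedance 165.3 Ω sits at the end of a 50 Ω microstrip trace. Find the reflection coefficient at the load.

Γ = 0.536

Γ = (Z_L − Z_0)/(Z_L + Z_0) = (165.3 − 50)/(165.3 + 50) = 115.3/215.3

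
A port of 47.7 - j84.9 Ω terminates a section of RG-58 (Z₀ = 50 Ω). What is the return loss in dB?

RL ≈ 3.66 dB

Γ = (-2.3 − j84.9)/(97.7 − j84.9), |Γ| = 0.656
RL = −20·log₁₀|Γ| = −20·log₁₀(0.656)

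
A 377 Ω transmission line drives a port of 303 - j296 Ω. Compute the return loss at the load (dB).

Γ = (-74 − j296)/(680 − j296), |Γ| = 0.411
RL = −20·log₁₀|Γ| = −20·log₁₀(0.411)

RL ≈ 7.71 dB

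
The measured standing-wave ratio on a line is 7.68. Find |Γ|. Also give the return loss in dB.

|Γ| = (S − 1)/(S + 1) = (7.68 − 1)/(7.68 + 1) = 6.68/8.68
RL = −20·log₁₀|Γ| = −20·log₁₀(0.77)

|Γ| ≈ 0.77; return loss ≈ 2.27 dB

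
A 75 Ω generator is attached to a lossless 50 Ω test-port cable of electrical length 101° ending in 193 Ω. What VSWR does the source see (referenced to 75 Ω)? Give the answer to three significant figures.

tan(βl) = -5.14
Z_in = Z_0·(Z_L + jZ_0·tanβl)/(Z_0 + jZ_L·tanβl) = 13.4 + j9.04 Ω
Γ_s = (Z_in − Z_s)/(Z_in + Z_s) = (-61.6 + j9.04)/(88.4 + j9.04), |Γ_s| = 0.7
VSWR = (1 + |Γ_s|)/(1 − |Γ_s|)

VSWR ≈ 5.68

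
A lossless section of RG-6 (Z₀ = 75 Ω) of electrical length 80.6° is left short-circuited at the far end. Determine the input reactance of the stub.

X_in ≈ 453 Ω (inductive)

tan(βl) = 6.04
For a short-circuited stub, Z_in = jZ_0·tan(βl)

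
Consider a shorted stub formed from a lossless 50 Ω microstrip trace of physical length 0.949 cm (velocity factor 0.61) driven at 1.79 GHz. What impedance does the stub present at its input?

λ = v/f = 0.61·c / 1.79 GHz = 0.102 m
βl = 2π·l/λ = 2π × 0.0928 = 33.4°
tan(βl) = 0.66
For a shorted stub, Z_in = jZ_0·tan(βl)

Z_in ≈ +j33 Ω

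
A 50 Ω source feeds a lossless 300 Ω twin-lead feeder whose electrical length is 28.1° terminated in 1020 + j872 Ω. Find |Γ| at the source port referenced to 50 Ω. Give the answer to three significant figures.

tan(βl) = 0.534
Z_in = Z_0·(Z_L + jZ_0·tanβl)/(Z_0 + jZ_L·tanβl) = 364 − j673 Ω
Γ_s = (Z_in − Z_s)/(Z_in + Z_s) = (314 − j673)/(414 − j673), |Γ_s| = 0.94

|Γ| ≈ 0.94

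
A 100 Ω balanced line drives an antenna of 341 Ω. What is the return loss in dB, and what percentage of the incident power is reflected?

RL ≈ 5.25 dB; 29.9% of incident power reflected

Γ = (341 − 100)/(341 + 100) = 0.546
RL = −20·log₁₀(0.546) = 5.25 dB
P_refl/P_inc = |Γ|² = 0.299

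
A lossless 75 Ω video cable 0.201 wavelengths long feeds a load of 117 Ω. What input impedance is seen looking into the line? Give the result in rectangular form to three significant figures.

Z_in ≈ 50.8 − j13.5 Ω

βl = 2π × 0.201 = 72.4°
tan(βl) = tan(72.4°) = 3.14
Z_in = Z_0·(Z_L + jZ_0·tanβl)/(Z_0 + jZ_L·tanβl)
     = 75·(117 + j236)/(75 + j368)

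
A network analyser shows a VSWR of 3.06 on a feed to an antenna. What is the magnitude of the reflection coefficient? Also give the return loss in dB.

|Γ| = (S − 1)/(S + 1) = (3.06 − 1)/(3.06 + 1) = 2.06/4.06
RL = −20·log₁₀|Γ| = −20·log₁₀(0.507)

|Γ| ≈ 0.507; return loss ≈ 5.89 dB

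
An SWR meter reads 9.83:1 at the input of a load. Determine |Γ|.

|Γ| ≈ 0.815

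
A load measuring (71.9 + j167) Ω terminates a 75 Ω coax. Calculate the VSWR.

Γ = (Z_L − Z_0)/(Z_L + Z_0) = (-3.1 + j167)/(146.9 + j167)
|Γ| = 167/222 = 0.751
VSWR = (1 + |Γ|)/(1 − |Γ|) = 1.75/0.249

VSWR ≈ 7.03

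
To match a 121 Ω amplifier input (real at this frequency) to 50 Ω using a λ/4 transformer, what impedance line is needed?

Z_qwt ≈ 77.8 Ω

Z_qwt = √(Z_0·R_L) = √(50 × 121) = √6050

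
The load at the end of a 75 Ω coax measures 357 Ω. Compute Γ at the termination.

Γ = (Z_L − Z_0)/(Z_L + Z_0) = (357 − 75)/(357 + 75) = 282/432

Γ = 0.653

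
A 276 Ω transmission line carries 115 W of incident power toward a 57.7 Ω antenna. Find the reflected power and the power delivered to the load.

P_reflected ≈ 49.2 W; P_delivered ≈ 65.8 W

Γ = (57.7 − 276)/(57.7 + 276) = -0.654
|Γ|² = 0.428
P_refl = |Γ|²·P_inc = 49.2 W, P_del = (1 − |Γ|²)·P_inc = 65.8 W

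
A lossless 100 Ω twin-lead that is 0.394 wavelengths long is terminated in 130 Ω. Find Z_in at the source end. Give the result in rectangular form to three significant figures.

Z_in ≈ 103 + j26.5 Ω

βl = 2π × 0.394 = 142°
tan(βl) = tan(142°) = -0.786
Z_in = Z_0·(Z_L + jZ_0·tanβl)/(Z_0 + jZ_L·tanβl)
     = 100·(130 − j78.6)/(100 − j102)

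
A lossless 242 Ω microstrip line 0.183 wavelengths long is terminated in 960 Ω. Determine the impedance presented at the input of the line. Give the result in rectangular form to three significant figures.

βl = 2π × 0.183 = 65.9°
tan(βl) = tan(65.9°) = 2.23
Z_in = Z_0·(Z_L + jZ_0·tanβl)/(Z_0 + jZ_L·tanβl)
     = 242·(960 + j540)/(242 + j2140)

Z_in ≈ 72.3 − j100 Ω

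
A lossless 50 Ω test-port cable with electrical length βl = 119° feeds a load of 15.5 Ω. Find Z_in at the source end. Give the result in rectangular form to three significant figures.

Z_in ≈ 50.2 − j62.1 Ω

tan(βl) = tan(119°) = -1.8
Z_in = Z_0·(Z_L + jZ_0·tanβl)/(Z_0 + jZ_L·tanβl)
     = 50·(15.5 − j90.2)/(50 − j28)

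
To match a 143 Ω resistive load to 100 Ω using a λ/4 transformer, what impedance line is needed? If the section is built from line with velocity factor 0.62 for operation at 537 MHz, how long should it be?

Z_qwt ≈ 120 Ω; length ≈ 8.66 cm

Z_qwt = √(Z_0·R_L) = √(100 × 143) = √14300
λ = 0.62·c/f = 0.346 m, so l = λ/4 = 0.0866 m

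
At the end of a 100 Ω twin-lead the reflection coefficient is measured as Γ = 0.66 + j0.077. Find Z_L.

Z_L ≈ 460 + j127 Ω

Z_L = Z_0·(1 + Γ)/(1 − Γ) = 100·(1.66 + j0.077)/(0.34 − j0.077)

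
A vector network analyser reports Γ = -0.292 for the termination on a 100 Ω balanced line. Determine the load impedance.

Z_L = Z_0·(1 + Γ)/(1 − Γ) = 100·(0.708)/(1.29)

Z_L ≈ 54.8 Ω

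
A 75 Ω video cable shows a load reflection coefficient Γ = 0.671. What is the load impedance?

Z_L ≈ 381 Ω

Z_L = Z_0·(1 + Γ)/(1 − Γ) = 75·(1.67)/(0.329)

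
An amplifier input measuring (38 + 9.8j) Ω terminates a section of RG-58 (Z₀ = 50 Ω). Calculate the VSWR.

Γ = (Z_L − Z_0)/(Z_L + Z_0) = (-12 + j9.8)/(88 + j9.8)
|Γ| = 15.5/88.5 = 0.175
VSWR = (1 + |Γ|)/(1 − |Γ|) = 1.17/0.825

VSWR ≈ 1.42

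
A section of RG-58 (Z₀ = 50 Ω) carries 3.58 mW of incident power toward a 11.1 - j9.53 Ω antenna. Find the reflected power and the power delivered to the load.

|Γ| = |(-38.9 − j9.53)/(61.1 − j9.53)| = 0.648
|Γ|² = 0.419
P_refl = |Γ|²·P_inc = 1.5 mW, P_del = (1 − |Γ|²)·P_inc = 2.08 mW

P_reflected ≈ 1.5 mW; P_delivered ≈ 2.08 mW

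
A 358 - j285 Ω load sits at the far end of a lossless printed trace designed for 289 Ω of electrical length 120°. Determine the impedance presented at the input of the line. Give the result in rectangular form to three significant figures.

Z_in ≈ 281 + j259 Ω

tan(βl) = tan(120°) = -1.73
Z_in = Z_0·(Z_L + jZ_0·tanβl)/(Z_0 + jZ_L·tanβl)
     = 289·(358 − j786)/(-205 − j620)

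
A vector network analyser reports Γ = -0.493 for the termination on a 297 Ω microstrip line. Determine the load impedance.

Z_L = Z_0·(1 + Γ)/(1 − Γ) = 297·(0.507)/(1.49)

Z_L ≈ 101 Ω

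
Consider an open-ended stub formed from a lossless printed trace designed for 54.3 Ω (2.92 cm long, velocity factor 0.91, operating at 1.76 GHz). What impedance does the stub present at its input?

λ = v/f = 0.91·c / 1.76 GHz = 0.155 m
βl = 2π·l/λ = 2π × 0.188 = 67.8°
tan(βl) = 2.45
For an open-ended stub, Z_in = −jZ_0·cot(βl) = −jZ_0/tan(βl)

Z_in ≈ −j22.2 Ω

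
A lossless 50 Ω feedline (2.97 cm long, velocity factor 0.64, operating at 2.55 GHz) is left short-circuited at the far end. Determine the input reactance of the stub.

λ = v/f = 0.64·c / 2.55 GHz = 0.0753 m
βl = 2π·l/λ = 2π × 0.394 = 142°
tan(βl) = -0.781
For a short-circuited stub, Z_in = jZ_0·tan(βl)

X_in ≈ -39.1 Ω (capacitive)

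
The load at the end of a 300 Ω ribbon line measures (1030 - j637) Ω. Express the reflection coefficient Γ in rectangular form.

Γ ≈ 0.633 − j0.176

Γ = (Z_L − Z_0)/(Z_L + Z_0) = (730 − j637)/(1330 − j637)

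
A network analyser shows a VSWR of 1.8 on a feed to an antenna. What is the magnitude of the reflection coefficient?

|Γ| ≈ 0.286

|Γ| = (S − 1)/(S + 1) = (1.8 − 1)/(1.8 + 1) = 0.8/2.8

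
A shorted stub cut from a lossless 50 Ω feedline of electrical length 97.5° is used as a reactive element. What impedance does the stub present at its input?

Z_in ≈ −j380 Ω

tan(βl) = -7.6
For a shorted stub, Z_in = jZ_0·tan(βl)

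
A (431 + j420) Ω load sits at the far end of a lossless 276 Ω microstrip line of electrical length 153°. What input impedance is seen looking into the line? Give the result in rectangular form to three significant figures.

tan(βl) = tan(153°) = -0.51
Z_in = Z_0·(Z_L + jZ_0·tanβl)/(Z_0 + jZ_L·tanβl)
     = 276·(431 + j279)/(490 − j220)

Z_in ≈ 143 + j222 Ω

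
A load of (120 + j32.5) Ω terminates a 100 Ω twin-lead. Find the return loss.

Γ = (20 + j32.5)/(220 + j32.5), |Γ| = 0.172
RL = −20·log₁₀|Γ| = −20·log₁₀(0.172)

RL ≈ 15.3 dB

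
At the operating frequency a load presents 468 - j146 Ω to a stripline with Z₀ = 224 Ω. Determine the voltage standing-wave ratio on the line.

VSWR ≈ 2.34

Γ = (Z_L − Z_0)/(Z_L + Z_0) = (244 − j146)/(692 − j146)
|Γ| = 284/707 = 0.402
VSWR = (1 + |Γ|)/(1 − |Γ|) = 1.4/0.598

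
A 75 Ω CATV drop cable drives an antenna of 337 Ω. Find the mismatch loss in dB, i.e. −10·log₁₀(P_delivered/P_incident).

mismatch loss ≈ 2.25 dB

Γ = (337 − 75)/(337 + 75) = 0.636
|Γ|² = 0.404, so P_del/P_inc = 1 − |Γ|² = 0.596
ML = −10·log₁₀(1 − |Γ|²)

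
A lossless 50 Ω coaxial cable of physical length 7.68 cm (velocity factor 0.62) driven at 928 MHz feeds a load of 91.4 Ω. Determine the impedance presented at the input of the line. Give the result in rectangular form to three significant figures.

λ = v/f = 0.62·c / 928 MHz = 0.2 m
βl = 2π·l/λ = 2π × 0.383 = 138°
tan(βl) = tan(138°) = -0.902
Z_in = Z_0·(Z_L + jZ_0·tanβl)/(Z_0 + jZ_L·tanβl)
     = 50·(91.4 − j45.1)/(50 − j82.5)

Z_in ≈ 44.6 + j28.4 Ω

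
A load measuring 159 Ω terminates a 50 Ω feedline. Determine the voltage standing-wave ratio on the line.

Γ = (159 − 50)/(159 + 50) = 0.522
VSWR = (1 + 0.522)/(1 − 0.522)

VSWR ≈ 3.18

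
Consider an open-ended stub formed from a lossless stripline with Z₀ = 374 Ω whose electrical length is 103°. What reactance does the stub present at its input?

tan(βl) = -4.33
For an open-ended stub, Z_in = −jZ_0·cot(βl) = −jZ_0/tan(βl)

X_in ≈ 86.3 Ω (inductive)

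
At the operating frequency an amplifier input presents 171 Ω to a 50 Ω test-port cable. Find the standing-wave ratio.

VSWR ≈ 3.42

Γ = (171 − 50)/(171 + 50) = 0.548
VSWR = (1 + 0.548)/(1 − 0.548)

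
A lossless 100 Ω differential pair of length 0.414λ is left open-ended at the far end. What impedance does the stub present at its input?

Z_in ≈ +j167 Ω

βl = 2π × 0.414 = 149°
tan(βl) = -0.6
For an open-ended stub, Z_in = −jZ_0·cot(βl) = −jZ_0/tan(βl)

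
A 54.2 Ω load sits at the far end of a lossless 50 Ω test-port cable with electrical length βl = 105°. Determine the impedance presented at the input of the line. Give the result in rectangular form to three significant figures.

Z_in ≈ 46.6 + j1.88 Ω

tan(βl) = tan(105°) = -3.73
Z_in = Z_0·(Z_L + jZ_0·tanβl)/(Z_0 + jZ_L·tanβl)
     = 50·(54.2 − j187)/(50 − j202)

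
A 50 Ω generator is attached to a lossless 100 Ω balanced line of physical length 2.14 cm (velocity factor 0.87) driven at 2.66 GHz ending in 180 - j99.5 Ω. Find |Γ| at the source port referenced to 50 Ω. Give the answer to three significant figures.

λ = v/f = 0.87·c / 2.66 GHz = 0.0981 m
βl = 2π·l/λ = 2π × 0.218 = 78.5°
tan(βl) = 4.92
Z_in = Z_0·(Z_L + jZ_0·tanβl)/(Z_0 + jZ_L·tanβl) = 40.1 + j6.37 Ω
Γ_s = (Z_in − Z_s)/(Z_in + Z_s) = (-9.91 + j6.37)/(90.1 + j6.37), |Γ_s| = 0.13

|Γ| ≈ 0.13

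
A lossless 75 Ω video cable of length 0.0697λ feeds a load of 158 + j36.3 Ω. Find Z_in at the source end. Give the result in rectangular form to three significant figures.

Z_in ≈ 123 − j64 Ω

βl = 2π × 0.0697 = 25.1°
tan(βl) = tan(25.1°) = 0.468
Z_in = Z_0·(Z_L + jZ_0·tanβl)/(Z_0 + jZ_L·tanβl)
     = 75·(158 + j71.4)/(58 + j74)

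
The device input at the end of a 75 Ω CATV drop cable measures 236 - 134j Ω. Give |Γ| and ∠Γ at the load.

Γ ≈ 0.619 ∠ -16.5°

Γ = (Z_L − Z_0)/(Z_L + Z_0) = (161 − j134)/(311 − j134)
|Γ| = 209/339 = 0.619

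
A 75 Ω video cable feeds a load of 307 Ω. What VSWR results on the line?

For a purely resistive load, VSWR = R_L/Z_0 or Z_0/R_L (whichever > 1) = 307/75

VSWR ≈ 4.09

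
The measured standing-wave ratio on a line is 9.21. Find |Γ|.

|Γ| = (S − 1)/(S + 1) = (9.21 − 1)/(9.21 + 1) = 8.21/10.2

|Γ| ≈ 0.804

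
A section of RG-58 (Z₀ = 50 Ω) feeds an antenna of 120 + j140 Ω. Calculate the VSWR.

Γ = (Z_L − Z_0)/(Z_L + Z_0) = (70 + j140)/(170 + j140)
|Γ| = 157/220 = 0.711
VSWR = (1 + |Γ|)/(1 − |Γ|) = 1.71/0.289

VSWR ≈ 5.91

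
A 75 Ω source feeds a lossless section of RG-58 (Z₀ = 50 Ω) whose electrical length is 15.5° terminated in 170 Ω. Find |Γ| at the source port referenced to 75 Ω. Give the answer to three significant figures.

|Γ| ≈ 0.427

tan(βl) = 0.277
Z_in = Z_0·(Z_L + jZ_0·tanβl)/(Z_0 + jZ_L·tanβl) = 96.9 − j77.5 Ω
Γ_s = (Z_in − Z_s)/(Z_in + Z_s) = (21.9 − j77.5)/(172 − j77.5), |Γ_s| = 0.427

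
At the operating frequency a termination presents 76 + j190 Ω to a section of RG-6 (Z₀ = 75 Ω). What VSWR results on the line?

VSWR ≈ 8.21

Γ = (Z_L − Z_0)/(Z_L + Z_0) = (1 + j190)/(151 + j190)
|Γ| = 190/243 = 0.783
VSWR = (1 + |Γ|)/(1 − |Γ|) = 1.78/0.217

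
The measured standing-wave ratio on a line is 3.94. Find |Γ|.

|Γ| = (S − 1)/(S + 1) = (3.94 − 1)/(3.94 + 1) = 2.94/4.94

|Γ| ≈ 0.595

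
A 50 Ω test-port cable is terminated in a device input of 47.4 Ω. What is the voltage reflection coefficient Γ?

Γ = -0.0267

Γ = (Z_L − Z_0)/(Z_L + Z_0) = (47.4 − 50)/(47.4 + 50) = -2.6/97.4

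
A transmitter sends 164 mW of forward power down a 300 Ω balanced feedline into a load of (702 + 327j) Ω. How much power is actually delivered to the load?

P_delivered ≈ 124 mW

|Γ| = |(402 + j327)/(1002 + j327)| = 0.492
|Γ|² = 0.242
P_refl = |Γ|²·P_inc = 39.6 mW, P_del = (1 − |Γ|²)·P_inc = 124 mW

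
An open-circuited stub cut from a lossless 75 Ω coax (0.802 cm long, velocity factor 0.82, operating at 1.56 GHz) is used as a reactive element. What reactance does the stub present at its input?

λ = v/f = 0.82·c / 1.56 GHz = 0.158 m
βl = 2π·l/λ = 2π × 0.0509 = 18.3°
tan(βl) = 0.331
For an open-circuited stub, Z_in = −jZ_0·cot(βl) = −jZ_0/tan(βl)

X_in ≈ -227 Ω (capacitive)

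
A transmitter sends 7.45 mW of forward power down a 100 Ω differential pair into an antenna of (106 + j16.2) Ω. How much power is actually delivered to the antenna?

P_delivered ≈ 7.4 mW

|Γ| = |(6 + j16.2)/(206 + j16.2)| = 0.0836
|Γ|² = 0.00699
P_refl = |Γ|²·P_inc = 0.0521 mW, P_del = (1 − |Γ|²)·P_inc = 7.4 mW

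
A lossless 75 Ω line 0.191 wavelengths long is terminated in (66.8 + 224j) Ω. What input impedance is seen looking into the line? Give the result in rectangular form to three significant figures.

βl = 2π × 0.191 = 68.8°
tan(βl) = tan(68.8°) = 2.57
Z_in = Z_0·(Z_L + jZ_0·tanβl)/(Z_0 + jZ_L·tanβl)
     = 75·(66.8 + j417)/(-501 + j172)

Z_in ≈ 10.2 − j58.9 Ω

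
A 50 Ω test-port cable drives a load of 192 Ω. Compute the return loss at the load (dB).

Γ = (192 − 50)/(192 + 50) = 0.587
RL = −20·log₁₀|Γ| = −20·log₁₀(0.587)

RL ≈ 4.63 dB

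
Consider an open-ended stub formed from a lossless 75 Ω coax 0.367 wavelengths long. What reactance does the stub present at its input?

βl = 2π × 0.367 = 132°
tan(βl) = -1.11
For an open-ended stub, Z_in = −jZ_0·cot(βl) = −jZ_0/tan(βl)

X_in ≈ 67.8 Ω (inductive)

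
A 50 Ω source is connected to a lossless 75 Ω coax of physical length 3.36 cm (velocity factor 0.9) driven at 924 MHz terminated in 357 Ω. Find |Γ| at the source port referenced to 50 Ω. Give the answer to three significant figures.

|Γ| ≈ 0.689

λ = v/f = 0.9·c / 924 MHz = 0.292 m
βl = 2π·l/λ = 2π × 0.115 = 41.4°
tan(βl) = 0.881
Z_in = Z_0·(Z_L + jZ_0·tanβl)/(Z_0 + jZ_L·tanβl) = 34.1 − j77 Ω
Γ_s = (Z_in − Z_s)/(Z_in + Z_s) = (-15.9 − j77)/(84.1 − j77), |Γ_s| = 0.689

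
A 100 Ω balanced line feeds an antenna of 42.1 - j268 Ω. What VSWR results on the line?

VSWR ≈ 19.8

Γ = (Z_L − Z_0)/(Z_L + Z_0) = (-57.9 − j268)/(142.1 − j268)
|Γ| = 274/303 = 0.904
VSWR = (1 + |Γ|)/(1 − |Γ|) = 1.9/0.0961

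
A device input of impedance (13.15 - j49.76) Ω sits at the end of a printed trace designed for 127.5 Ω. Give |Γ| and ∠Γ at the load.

Γ ≈ 0.836 ∠ -137°

Γ = (Z_L − Z_0)/(Z_L + Z_0) = (-114.3 − j49.76)/(140.7 − j49.76)
|Γ| = 125/149 = 0.836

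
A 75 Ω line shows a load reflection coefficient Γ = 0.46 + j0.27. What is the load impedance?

Z_L ≈ 147 + j111 Ω

Z_L = Z_0·(1 + Γ)/(1 − Γ) = 75·(1.46 + j0.27)/(0.54 − j0.27)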